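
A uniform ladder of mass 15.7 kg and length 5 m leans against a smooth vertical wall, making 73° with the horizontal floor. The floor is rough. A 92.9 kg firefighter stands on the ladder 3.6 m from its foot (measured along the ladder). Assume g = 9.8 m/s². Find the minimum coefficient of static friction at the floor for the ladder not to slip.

ΣF_y = 0: N_floor = 15.7×9.8 + 92.9×9.8 = 1064.3 N.
Torques about the foot: N_wall · 5 sin 73° = 15.7×9.8×2.5 cos 73° + 92.9×9.8×3.6 cos 73° → N_wall = 223.93 N.
ΣF_x = 0: f_floor = N_wall = 223.93 N.
μ_min = f_floor / N_floor = 223.93 / 1064.3 = 0.2104.

μ_min ≈ 0.210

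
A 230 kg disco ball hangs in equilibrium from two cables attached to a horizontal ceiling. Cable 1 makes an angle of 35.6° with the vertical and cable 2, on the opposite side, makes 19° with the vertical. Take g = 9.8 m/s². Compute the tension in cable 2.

T_2 ≈ 1610 N

Angles from the horizontal: cable 1 is 90° − 35.6° = 54.4°, cable 2 is 90° − 19° = 71°.
Weight W = 230 × 9.8 = 2254 N acts straight down.
Horizontal: T_1 cos 54.4° = T_2 cos 71°  →  T_1 = 0.5593 T_2.
Vertical: T_1 sin 54.4° + T_2 sin 71° = 2254.
Substituting the horizontal relation into the vertical equation gives 1.4 T_2 = 2254, so T_2 = 1610 N.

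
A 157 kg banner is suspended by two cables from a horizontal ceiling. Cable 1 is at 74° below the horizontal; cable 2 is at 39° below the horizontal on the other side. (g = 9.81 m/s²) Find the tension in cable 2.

Weight W = 157 × 9.81 = 1540 N acts straight down.
Horizontal: T_1 cos 74° = T_2 cos 39°  →  T_1 = 2.819 T_2.
Vertical: T_1 sin 74° + T_2 sin 39° = 1540.
Substituting the horizontal relation into the vertical equation gives 3.34 T_2 = 1540, so T_2 = 461.2 N.

T_2 ≈ 461 N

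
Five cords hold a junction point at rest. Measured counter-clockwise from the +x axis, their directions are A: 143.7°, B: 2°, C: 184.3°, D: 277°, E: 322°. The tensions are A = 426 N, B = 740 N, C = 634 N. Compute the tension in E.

Resolve: ΣF_x = 426 cos 143.7° + 740 cos 2° + 634 cos 184.3° + T_D cos 277° + T_E cos 322° = 0.
        ΣF_y = 426 sin 143.7° + 740 sin 2° + 634 sin 184.3° + T_D sin 277° + T_E sin 322° = 0.
The known terms sum to (-236, 230.5) N, so 0.1219 T_D + 0.7880 T_E = 236 and -0.9925 T_D − 0.6157 T_E = -230.5.
Solving simultaneously: T_D = 51.39 N, T_E = 291.5 N.

T_E ≈ 292 N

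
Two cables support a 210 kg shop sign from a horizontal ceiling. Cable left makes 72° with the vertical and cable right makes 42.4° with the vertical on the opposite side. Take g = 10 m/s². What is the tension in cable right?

T_right ≈ 2190 N

Angles from the horizontal: cable left is 90° − 72° = 18°, cable right is 90° − 42.4° = 47.6°.
Weight W = 210 × 10 = 2100 N acts straight down.
Horizontal: T_left cos 18° = T_right cos 47.6°  →  T_left = 0.709 T_right.
Vertical: T_left sin 18° + T_right sin 47.6° = 2100.
Substituting the horizontal relation into the vertical equation gives 0.9575 T_right = 2100, so T_right = 2193 N.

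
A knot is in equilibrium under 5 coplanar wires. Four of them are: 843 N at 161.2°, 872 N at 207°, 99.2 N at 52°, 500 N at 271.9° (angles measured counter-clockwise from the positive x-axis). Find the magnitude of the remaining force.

Sum the known components: ΣF_x = -1497 N, ΣF_y = -545.8 N.
For equilibrium the remaining force must supply (−ΣF_x, −ΣF_y) = (1497, 545.8) N.
Magnitude = √((1497)² + (545.8)²) = 1594 N; direction = atan2(545.8, 1497) = 20.0°.

F ≈ 1590 N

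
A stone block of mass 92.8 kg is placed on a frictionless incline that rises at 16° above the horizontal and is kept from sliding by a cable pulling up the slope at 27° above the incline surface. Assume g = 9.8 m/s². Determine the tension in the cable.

Take axes along and perpendicular to the incline. Weight components: W sin 16° = 250.7 N down-slope, W cos 16° = 874.2 N into the surface.
Along incline: T cos 27° = W sin 16° → T = 281.3 N.
Perpendicular: N = W cos 16° − T sin 27° = 746.5 N.

T ≈ 281 N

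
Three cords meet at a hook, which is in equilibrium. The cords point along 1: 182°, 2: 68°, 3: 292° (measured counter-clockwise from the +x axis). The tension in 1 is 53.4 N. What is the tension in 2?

T_2 ≈ 72.2 N

Resolve: ΣF_x = 53.4 cos 182° + T_2 cos 68° + T_3 cos 292° = 0.
        ΣF_y = 53.4 sin 182° + T_2 sin 68° + T_3 sin 292° = 0.
The known terms sum to (-53.37, -1.864) N, so 0.3746 T_2 + 0.3746 T_3 = 53.37 and 0.9272 T_2 − 0.9272 T_3 = 1.864.
Solving simultaneously: T_2 = 72.24 N, T_3 = 70.23 N.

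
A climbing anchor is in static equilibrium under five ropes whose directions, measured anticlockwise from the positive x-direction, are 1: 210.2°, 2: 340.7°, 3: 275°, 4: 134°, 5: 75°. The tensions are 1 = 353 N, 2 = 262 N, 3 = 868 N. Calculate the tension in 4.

Resolve: ΣF_x = 353 cos 210.2° + 262 cos 340.7° + 868 cos 275° + T_4 cos 134° + T_5 cos 75° = 0.
        ΣF_y = 353 sin 210.2° + 262 sin 340.7° + 868 sin 275° + T_4 sin 134° + T_5 sin 75° = 0.
The known terms sum to (17.84, -1129) N, so -0.6947 T_4 + 0.2588 T_5 = -17.84 and 0.7193 T_4 + 0.9659 T_5 = 1129.
Solving simultaneously: T_4 = 361 N, T_5 = 899.9 N.

T_4 ≈ 361 N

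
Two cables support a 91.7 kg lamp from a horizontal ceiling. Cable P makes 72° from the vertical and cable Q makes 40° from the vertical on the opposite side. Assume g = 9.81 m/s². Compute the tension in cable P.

T_P ≈ 624 N

Angles from the horizontal: cable P is 90° − 72° = 18°, cable Q is 90° − 40° = 50°.
Weight W = 91.7 × 9.81 = 899.6 N acts straight down.
Horizontal: T_P cos 18° = T_Q cos 50°  →  T_Q = 1.48 T_P.
Vertical: T_P sin 18° + T_Q sin 50° = 899.6.
Substituting the horizontal relation into the vertical equation gives 1.442 T_P = 899.6, so T_P = 623.6 N.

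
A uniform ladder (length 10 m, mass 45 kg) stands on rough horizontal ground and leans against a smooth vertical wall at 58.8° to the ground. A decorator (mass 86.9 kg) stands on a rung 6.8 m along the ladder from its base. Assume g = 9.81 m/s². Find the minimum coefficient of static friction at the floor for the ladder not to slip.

ΣF_y = 0: N_floor = 45×9.81 + 86.9×9.81 = 1293.9 N.
Torques about the foot: N_wall · 10 sin 58.8° = 45×9.81×5 cos 58.8° + 86.9×9.81×6.8 cos 58.8° → N_wall = 484.75 N.
ΣF_x = 0: f_floor = N_wall = 484.75 N.
μ_min = f_floor / N_floor = 484.75 / 1293.9 = 0.3746.

μ_min ≈ 0.375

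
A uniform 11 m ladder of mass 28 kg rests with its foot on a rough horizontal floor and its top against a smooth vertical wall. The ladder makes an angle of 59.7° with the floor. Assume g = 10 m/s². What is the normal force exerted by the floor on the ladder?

N_floor ≈ 280 N

ΣF_y = 0: N_floor = 28×10 = 280 N.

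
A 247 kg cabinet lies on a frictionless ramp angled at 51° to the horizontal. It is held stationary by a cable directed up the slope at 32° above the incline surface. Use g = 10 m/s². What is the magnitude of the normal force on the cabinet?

N ≈ 355 N

Take axes along and perpendicular to the incline. Weight components: W sin 51° = 1920 N down-slope, W cos 51° = 1554 N into the surface.
Along incline: T cos 32° = W sin 51° → T = 2263 N.
Perpendicular: N = W cos 51° − T sin 32° = 355 N.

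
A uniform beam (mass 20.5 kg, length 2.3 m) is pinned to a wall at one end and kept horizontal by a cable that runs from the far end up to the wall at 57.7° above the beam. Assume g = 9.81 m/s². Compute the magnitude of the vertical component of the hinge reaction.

|H_y| ≈ 101 N

Take torques about the hinge: T sin 57.7° · 2.3 = 20.5×9.81×1.15 = 231.27 N·m.
So T = 231.27 / (0.8453 × 2.3) = 118.96 N.
ΣF_y = 0: H_y = (20.5×9.81) − T sin 57.7° = 201.11 − 100.55 = 100.55 N.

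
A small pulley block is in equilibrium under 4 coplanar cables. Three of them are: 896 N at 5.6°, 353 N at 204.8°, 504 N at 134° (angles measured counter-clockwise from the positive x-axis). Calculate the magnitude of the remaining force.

Sum the known components: ΣF_x = 221.2 N, ΣF_y = 301.9 N.
For equilibrium the remaining force must supply (−ΣF_x, −ΣF_y) = (-221.2, -301.9) N.
Magnitude = √((-221.2)² + (-301.9)²) = 374.3 N; direction = atan2(-301.9, -221.2) = 233.8°.

F ≈ 374 N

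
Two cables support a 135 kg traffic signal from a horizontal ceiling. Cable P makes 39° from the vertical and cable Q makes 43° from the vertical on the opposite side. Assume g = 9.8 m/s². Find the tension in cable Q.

Angles from the horizontal: cable P is 90° − 39° = 51°, cable Q is 90° − 43° = 47°.
Weight W = 135 × 9.8 = 1323 N acts straight down.
Horizontal: T_P cos 51° = T_Q cos 47°  →  T_P = 1.084 T_Q.
Vertical: T_P sin 51° + T_Q sin 47° = 1323.
Substituting the horizontal relation into the vertical equation gives 1.574 T_Q = 1323, so T_Q = 840.8 N.

T_Q ≈ 841 N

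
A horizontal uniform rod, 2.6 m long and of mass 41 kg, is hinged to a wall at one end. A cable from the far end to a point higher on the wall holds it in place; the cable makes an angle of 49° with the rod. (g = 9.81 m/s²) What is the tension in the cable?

T ≈ 266 N

Take torques about the hinge: T sin 49° · 2.6 = 41×9.81×1.3 = 522.87 N·m.
So T = 522.87 / (0.7547 × 2.6) = 266.47 N.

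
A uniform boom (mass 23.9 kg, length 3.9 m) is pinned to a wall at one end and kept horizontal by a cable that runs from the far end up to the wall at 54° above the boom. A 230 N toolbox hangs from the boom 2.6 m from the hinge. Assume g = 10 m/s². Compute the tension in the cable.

T ≈ 337 N

Take torques about the hinge: T sin 54° · 3.9 = 23.9×10×1.95 + 230×2.6 = 1064 N·m.
So T = 1064 / (0.8090 × 3.9) = 337.24 N.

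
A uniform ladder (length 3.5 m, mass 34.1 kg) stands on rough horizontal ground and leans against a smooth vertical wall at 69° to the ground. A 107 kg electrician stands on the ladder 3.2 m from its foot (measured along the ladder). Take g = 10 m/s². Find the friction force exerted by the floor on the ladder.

f ≈ 441 N

Torques about the foot: N_wall · 3.5 sin 69° = 34.1×10×1.75 cos 69° + 107×10×3.2 cos 69° → N_wall = 440.98 N.
ΣF_x = 0: f_floor = N_wall = 440.98 N.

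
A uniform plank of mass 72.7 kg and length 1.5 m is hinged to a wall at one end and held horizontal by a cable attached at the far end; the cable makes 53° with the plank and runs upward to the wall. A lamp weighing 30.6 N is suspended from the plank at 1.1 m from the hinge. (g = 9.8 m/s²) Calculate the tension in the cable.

Take torques about the hinge: T sin 53° · 1.5 = 72.7×9.8×0.75 + 30.6×1.1 = 568 N·m.
So T = 568 / (0.7986 × 1.5) = 474.15 N.

T ≈ 474 N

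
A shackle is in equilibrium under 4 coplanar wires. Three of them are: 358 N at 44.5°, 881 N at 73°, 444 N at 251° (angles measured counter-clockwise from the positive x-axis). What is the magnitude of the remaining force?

Sum the known components: ΣF_x = 368.4 N, ΣF_y = 673.6 N.
For equilibrium the remaining force must supply (−ΣF_x, −ΣF_y) = (-368.4, -673.6) N.
Magnitude = √((-368.4)² + (-673.6)²) = 767.8 N; direction = atan2(-673.6, -368.4) = 241.3°.

F ≈ 768 N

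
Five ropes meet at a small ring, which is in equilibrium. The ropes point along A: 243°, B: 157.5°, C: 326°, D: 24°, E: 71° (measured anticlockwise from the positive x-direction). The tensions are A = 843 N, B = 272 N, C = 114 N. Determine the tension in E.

T_E ≈ 588 N

Resolve: ΣF_x = 843 cos 243° + 272 cos 157.5° + 114 cos 326° + T_D cos 24° + T_E cos 71° = 0.
        ΣF_y = 843 sin 243° + 272 sin 157.5° + 114 sin 326° + T_D sin 24° + T_E sin 71° = 0.
The known terms sum to (-539.5, -710.8) N, so 0.9135 T_D + 0.3256 T_E = 539.5 and 0.4067 T_D + 0.9455 T_E = 710.8.
Solving simultaneously: T_D = 381.1 N, T_E = 587.8 N.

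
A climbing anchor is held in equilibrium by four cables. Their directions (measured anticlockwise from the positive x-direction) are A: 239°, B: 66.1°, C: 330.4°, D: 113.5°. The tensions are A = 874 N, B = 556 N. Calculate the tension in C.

Resolve: ΣF_x = 874 cos 239° + 556 cos 66.1° + T_C cos 330.4° + T_D cos 113.5° = 0.
        ΣF_y = 874 sin 239° + 556 sin 66.1° + T_C sin 330.4° + T_D sin 113.5° = 0.
The known terms sum to (-224.9, -240.8) N, so 0.8695 T_C − 0.3987 T_D = 224.9 and -0.4939 T_C + 0.9171 T_D = 240.8.
Solving simultaneously: T_C = 503.4 N, T_D = 533.8 N.

T_C ≈ 503 N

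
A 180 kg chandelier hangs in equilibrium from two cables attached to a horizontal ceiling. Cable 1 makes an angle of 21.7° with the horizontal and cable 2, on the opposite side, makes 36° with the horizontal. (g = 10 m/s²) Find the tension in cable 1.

T_1 ≈ 1720 N

Weight W = 180 × 10 = 1800 N acts straight down.
Horizontal: T_1 cos 21.7° = T_2 cos 36°  →  T_2 = 1.148 T_1.
Vertical: T_1 sin 21.7° + T_2 sin 36° = 1800.
Substituting the horizontal relation into the vertical equation gives 1.045 T_1 = 1800, so T_1 = 1723 N.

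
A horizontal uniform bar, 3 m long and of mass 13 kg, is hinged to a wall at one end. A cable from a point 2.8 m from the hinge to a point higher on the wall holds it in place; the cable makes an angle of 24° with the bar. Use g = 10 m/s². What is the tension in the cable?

Take torques about the hinge: T sin 24° · 2.8 = 13×10×1.5 = 195 N·m.
So T = 195 / (0.4067 × 2.8) = 171.22 N.

T ≈ 171 N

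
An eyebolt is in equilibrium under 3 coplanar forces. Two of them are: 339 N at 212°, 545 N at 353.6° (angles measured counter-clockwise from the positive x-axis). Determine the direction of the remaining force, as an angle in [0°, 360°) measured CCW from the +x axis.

Sum the known components: ΣF_x = 254.1 N, ΣF_y = -240.4 N.
For equilibrium the remaining force must supply (−ΣF_x, −ΣF_y) = (-254.1, 240.4) N.
Magnitude = √((-254.1)² + (240.4)²) = 349.8 N; direction = atan2(240.4, -254.1) = 136.6°.

θ ≈ 137°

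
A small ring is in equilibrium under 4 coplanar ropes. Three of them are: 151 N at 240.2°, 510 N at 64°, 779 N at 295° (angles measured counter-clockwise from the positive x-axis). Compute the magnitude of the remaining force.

Sum the known components: ΣF_x = 477.7 N, ΣF_y = -378.7 N.
For equilibrium the remaining force must supply (−ΣF_x, −ΣF_y) = (-477.7, 378.7) N.
Magnitude = √((-477.7)² + (378.7)²) = 609.6 N; direction = atan2(378.7, -477.7) = 141.6°.

F ≈ 610 N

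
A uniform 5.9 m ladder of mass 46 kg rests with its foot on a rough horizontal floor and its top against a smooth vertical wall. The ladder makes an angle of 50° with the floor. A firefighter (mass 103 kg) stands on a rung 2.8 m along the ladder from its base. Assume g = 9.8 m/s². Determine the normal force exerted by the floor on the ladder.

N_floor ≈ 1460 N

ΣF_y = 0: N_floor = 46×9.8 + 103×9.8 = 1460.2 N.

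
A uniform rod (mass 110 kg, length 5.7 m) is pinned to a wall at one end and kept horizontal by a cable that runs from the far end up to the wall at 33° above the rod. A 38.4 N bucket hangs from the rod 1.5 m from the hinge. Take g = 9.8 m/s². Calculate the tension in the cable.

T ≈ 1010 N

Take torques about the hinge: T sin 33° · 5.7 = 110×9.8×2.85 + 38.4×1.5 = 3129.9 N·m.
So T = 3129.9 / (0.5446 × 5.7) = 1008.2 N.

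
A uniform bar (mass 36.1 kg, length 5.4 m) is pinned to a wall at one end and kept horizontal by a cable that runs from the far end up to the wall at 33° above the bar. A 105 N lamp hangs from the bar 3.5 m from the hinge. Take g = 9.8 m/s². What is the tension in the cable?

Take torques about the hinge: T sin 33° · 5.4 = 36.1×9.8×2.7 + 105×3.5 = 1322.7 N·m.
So T = 1322.7 / (0.5446 × 5.4) = 449.74 N.

T ≈ 450 N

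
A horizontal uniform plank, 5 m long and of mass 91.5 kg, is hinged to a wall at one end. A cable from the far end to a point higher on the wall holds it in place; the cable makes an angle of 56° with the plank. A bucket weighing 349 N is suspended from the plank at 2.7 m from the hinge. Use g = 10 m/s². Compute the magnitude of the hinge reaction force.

Take torques about the hinge: T sin 56° · 5 = 91.5×10×2.5 + 349×2.7 = 3229.8 N·m.
So T = 3229.8 / (0.8290 × 5) = 779.17 N.
ΣF_x = 0: H_x = T cos 56° = 435.71 N.
ΣF_y = 0: H_y = (91.5×10 + 349) − T sin 56° = 1264 − 645.96 = 618.04 N.
|H| = √(H_x² + H_y²) = √((435.71)² + (618.04)²) = 756.18 N.

|H| ≈ 756 N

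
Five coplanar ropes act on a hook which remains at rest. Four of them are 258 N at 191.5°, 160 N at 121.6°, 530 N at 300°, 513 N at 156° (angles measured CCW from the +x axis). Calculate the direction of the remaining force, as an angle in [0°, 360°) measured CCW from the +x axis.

θ ≈ 17°

Sum the known components: ΣF_x = -540.3 N, ΣF_y = -165.5 N.
For equilibrium the remaining force must supply (−ΣF_x, −ΣF_y) = (540.3, 165.5) N.
Magnitude = √((540.3)² + (165.5)²) = 565.1 N; direction = atan2(165.5, 540.3) = 17.0°.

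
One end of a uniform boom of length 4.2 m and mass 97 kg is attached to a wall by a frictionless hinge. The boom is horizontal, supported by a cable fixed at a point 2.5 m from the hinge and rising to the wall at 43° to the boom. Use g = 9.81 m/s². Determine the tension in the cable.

Take torques about the hinge: T sin 43° · 2.5 = 97×9.81×2.1 = 1998.3 N·m.
So T = 1998.3 / (0.6820 × 2.5) = 1172 N.

T ≈ 1170 N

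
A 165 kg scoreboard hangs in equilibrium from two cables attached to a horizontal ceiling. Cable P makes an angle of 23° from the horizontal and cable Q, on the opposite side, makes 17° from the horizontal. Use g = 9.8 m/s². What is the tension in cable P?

Weight W = 165 × 9.8 = 1617 N acts straight down.
Horizontal: T_P cos 23° = T_Q cos 17°  →  T_Q = 0.9626 T_P.
Vertical: T_P sin 23° + T_Q sin 17° = 1617.
Substituting the horizontal relation into the vertical equation gives 0.6722 T_P = 1617, so T_P = 2406 N.

T_P ≈ 2410 N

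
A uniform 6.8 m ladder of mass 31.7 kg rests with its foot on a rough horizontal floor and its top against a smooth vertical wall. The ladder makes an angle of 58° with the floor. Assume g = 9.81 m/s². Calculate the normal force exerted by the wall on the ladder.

N_wall ≈ 97.2 N

Torques about the foot: N_wall · 6.8 sin 58° = 31.7×9.81×3.4 cos 58° → N_wall = 97.16 N.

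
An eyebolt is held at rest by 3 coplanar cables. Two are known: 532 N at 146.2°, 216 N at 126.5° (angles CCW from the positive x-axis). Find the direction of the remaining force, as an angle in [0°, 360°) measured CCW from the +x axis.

θ ≈ 321°

Sum the known components: ΣF_x = -570.6 N, ΣF_y = 469.6 N.
For equilibrium the remaining force must supply (−ΣF_x, −ΣF_y) = (570.6, -469.6) N.
Magnitude = √((570.6)² + (-469.6)²) = 739 N; direction = atan2(-469.6, 570.6) = 320.5°.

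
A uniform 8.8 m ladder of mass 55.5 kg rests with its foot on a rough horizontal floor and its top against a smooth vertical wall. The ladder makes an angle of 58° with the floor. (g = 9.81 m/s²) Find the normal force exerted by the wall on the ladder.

N_wall ≈ 170 N

Torques about the foot: N_wall · 8.8 sin 58° = 55.5×9.81×4.4 cos 58° → N_wall = 170.11 N.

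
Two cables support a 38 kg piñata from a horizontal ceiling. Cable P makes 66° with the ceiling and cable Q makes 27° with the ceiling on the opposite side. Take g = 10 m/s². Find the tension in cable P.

T_P ≈ 339 N

Weight W = 38 × 10 = 380 N acts straight down.
Horizontal: T_P cos 66° = T_Q cos 27°  →  T_Q = 0.4565 T_P.
Vertical: T_P sin 66° + T_Q sin 27° = 380.
Substituting the horizontal relation into the vertical equation gives 1.121 T_P = 380, so T_P = 339 N.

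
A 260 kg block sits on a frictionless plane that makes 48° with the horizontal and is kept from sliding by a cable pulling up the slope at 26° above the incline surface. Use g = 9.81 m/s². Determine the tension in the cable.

Take axes along and perpendicular to the incline. Weight components: W sin 48° = 1895 N down-slope, W cos 48° = 1707 N into the surface.
Along incline: T cos 26° = W sin 48° → T = 2109 N.
Perpendicular: N = W cos 48° − T sin 26° = 782.2 N.

T ≈ 2110 N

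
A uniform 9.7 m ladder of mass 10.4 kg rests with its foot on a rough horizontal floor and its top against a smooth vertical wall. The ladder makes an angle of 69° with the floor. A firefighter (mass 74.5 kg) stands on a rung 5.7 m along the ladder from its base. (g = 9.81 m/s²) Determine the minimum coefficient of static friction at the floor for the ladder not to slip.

ΣF_y = 0: N_floor = 10.4×9.81 + 74.5×9.81 = 832.87 N.
Torques about the foot: N_wall · 9.7 sin 69° = 10.4×9.81×4.85 cos 69° + 74.5×9.81×5.7 cos 69° → N_wall = 184.44 N.
ΣF_x = 0: f_floor = N_wall = 184.44 N.
μ_min = f_floor / N_floor = 184.44 / 832.87 = 0.2214.

μ_min ≈ 0.221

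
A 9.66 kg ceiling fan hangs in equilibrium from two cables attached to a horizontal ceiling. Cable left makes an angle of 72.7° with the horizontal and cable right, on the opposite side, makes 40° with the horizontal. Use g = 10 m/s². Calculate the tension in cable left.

T_left ≈ 80.2 N

Weight W = 9.66 × 10 = 96.6 N acts straight down.
Horizontal: T_left cos 72.7° = T_right cos 40°  →  T_right = 0.3882 T_left.
Vertical: T_left sin 72.7° + T_right sin 40° = 96.6.
Substituting the horizontal relation into the vertical equation gives 1.204 T_left = 96.6, so T_left = 80.21 N.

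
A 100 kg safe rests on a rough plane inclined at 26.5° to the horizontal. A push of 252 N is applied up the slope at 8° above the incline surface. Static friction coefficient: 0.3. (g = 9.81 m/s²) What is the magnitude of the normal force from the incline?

Axes along / perpendicular to the incline. W sin 26.5° = 437.7 N down-slope; W cos 26.5° = 877.9 N into the surface.
Perpendicular: N = W cos 26.5° − P sin 8° = 877.9 − 35.07 = 842.9 N.
Along incline: P cos 8° + f = W sin 26.5° (friction acts up-slope) → f = 437.7 − 249.5 = 188.2 N.
|f| = 188.2 N ≤ μN = 252.9 N, so the safe is indeed static.

N ≈ 843 N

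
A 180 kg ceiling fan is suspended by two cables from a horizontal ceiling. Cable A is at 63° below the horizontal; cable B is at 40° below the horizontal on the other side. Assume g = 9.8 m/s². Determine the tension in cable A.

T_A ≈ 1390 N

Weight W = 180 × 9.8 = 1764 N acts straight down.
Horizontal: T_A cos 63° = T_B cos 40°  →  T_B = 0.5926 T_A.
Vertical: T_A sin 63° + T_B sin 40° = 1764.
Substituting the horizontal relation into the vertical equation gives 1.272 T_A = 1764, so T_A = 1387 N.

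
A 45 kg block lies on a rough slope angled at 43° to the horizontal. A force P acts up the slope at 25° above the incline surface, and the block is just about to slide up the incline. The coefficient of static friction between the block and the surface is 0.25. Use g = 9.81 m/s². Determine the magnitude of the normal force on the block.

On the verge of sliding up the incline, friction equals μN and acts down the slope.
Perpendicular: N + P sin 25° = W cos 43° = 322.9 N.
Along incline: P cos 25° = W sin 43° + μN  with W sin 43° = 301.1 N.
Solving the pair for P and N: P = 377.3 N, N = 163.4 N (and f = μN = 40.85 N).

N ≈ 163 N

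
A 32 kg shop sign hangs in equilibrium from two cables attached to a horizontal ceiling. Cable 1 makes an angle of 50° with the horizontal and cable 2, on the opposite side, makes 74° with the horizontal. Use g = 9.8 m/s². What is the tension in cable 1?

Weight W = 32 × 9.8 = 313.6 N acts straight down.
Horizontal: T_1 cos 50° = T_2 cos 74°  →  T_2 = 2.332 T_1.
Vertical: T_1 sin 50° + T_2 sin 74° = 313.6.
Substituting the horizontal relation into the vertical equation gives 3.008 T_1 = 313.6, so T_1 = 104.3 N.

T_1 ≈ 104 N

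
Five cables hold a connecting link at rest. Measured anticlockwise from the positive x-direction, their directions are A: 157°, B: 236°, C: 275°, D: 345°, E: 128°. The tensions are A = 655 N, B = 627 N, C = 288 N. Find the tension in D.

Resolve: ΣF_x = 655 cos 157° + 627 cos 236° + 288 cos 275° + T_D cos 345° + T_E cos 128° = 0.
        ΣF_y = 655 sin 157° + 627 sin 236° + 288 sin 275° + T_D sin 345° + T_E sin 128° = 0.
The known terms sum to (-928.4, -550.8) N, so 0.9659 T_D − 0.6157 T_E = 928.4 and -0.2588 T_D + 0.7880 T_E = 550.8.
Solving simultaneously: T_D = 1779 N, T_E = 1283 N.

T_D ≈ 1780 N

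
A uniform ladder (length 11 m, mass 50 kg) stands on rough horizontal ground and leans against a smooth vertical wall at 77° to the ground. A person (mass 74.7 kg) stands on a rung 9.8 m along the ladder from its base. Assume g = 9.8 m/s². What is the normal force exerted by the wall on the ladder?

Torques about the foot: N_wall · 11 sin 77° = 50×9.8×5.5 cos 77° + 74.7×9.8×9.8 cos 77° → N_wall = 207.13 N.

N_wall ≈ 207 N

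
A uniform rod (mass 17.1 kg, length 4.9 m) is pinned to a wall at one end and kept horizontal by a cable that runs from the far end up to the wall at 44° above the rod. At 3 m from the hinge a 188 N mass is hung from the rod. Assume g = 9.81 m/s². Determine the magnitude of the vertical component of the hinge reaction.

Take torques about the hinge: T sin 44° · 4.9 = 17.1×9.81×2.45 + 188×3 = 974.99 N·m.
So T = 974.99 / (0.6947 × 4.9) = 286.44 N.
ΣF_y = 0: H_y = (17.1×9.81 + 188) − T sin 44° = 355.75 − 198.98 = 156.77 N.

|H_y| ≈ 157 N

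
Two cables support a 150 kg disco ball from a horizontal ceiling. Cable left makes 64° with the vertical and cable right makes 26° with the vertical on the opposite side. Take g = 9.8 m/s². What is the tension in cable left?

Angles from the horizontal: cable left is 90° − 64° = 26°, cable right is 90° − 26° = 64°.
Weight W = 150 × 9.8 = 1470 N acts straight down.
Horizontal: T_left cos 26° = T_right cos 64°  →  T_right = 2.05 T_left.
Vertical: T_left sin 26° + T_right sin 64° = 1470.
Substituting the horizontal relation into the vertical equation gives 2.281 T_left = 1470, so T_left = 644.4 N.

T_left ≈ 644 N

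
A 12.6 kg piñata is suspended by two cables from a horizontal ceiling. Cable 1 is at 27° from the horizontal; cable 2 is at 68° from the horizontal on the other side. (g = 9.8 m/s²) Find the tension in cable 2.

Weight W = 12.6 × 9.8 = 123.5 N acts straight down.
Horizontal: T_1 cos 27° = T_2 cos 68°  →  T_1 = 0.4204 T_2.
Vertical: T_1 sin 27° + T_2 sin 68° = 123.5.
Substituting the horizontal relation into the vertical equation gives 1.118 T_2 = 123.5, so T_2 = 110.4 N.

T_2 ≈ 110 N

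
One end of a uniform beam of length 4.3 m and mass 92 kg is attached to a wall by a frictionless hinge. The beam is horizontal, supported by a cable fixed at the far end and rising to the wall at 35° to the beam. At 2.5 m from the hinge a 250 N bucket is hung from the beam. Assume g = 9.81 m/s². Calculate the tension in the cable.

T ≈ 1040 N

Take torques about the hinge: T sin 35° · 4.3 = 92×9.81×2.15 + 250×2.5 = 2565.4 N·m.
So T = 2565.4 / (0.5736 × 4.3) = 1040.2 N.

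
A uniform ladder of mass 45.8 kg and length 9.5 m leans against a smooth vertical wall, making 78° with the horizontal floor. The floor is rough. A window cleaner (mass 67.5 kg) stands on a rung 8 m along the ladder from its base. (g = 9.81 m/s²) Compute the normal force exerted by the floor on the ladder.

N_floor ≈ 1110 N

ΣF_y = 0: N_floor = 45.8×9.81 + 67.5×9.81 = 1111.5 N.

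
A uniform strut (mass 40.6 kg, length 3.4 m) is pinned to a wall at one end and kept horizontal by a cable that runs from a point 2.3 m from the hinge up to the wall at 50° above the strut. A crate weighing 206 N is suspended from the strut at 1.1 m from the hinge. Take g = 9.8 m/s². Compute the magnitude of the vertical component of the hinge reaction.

|H_y| ≈ 211 N

Take torques about the hinge: T sin 50° · 2.3 = 40.6×9.8×1.7 + 206×1.1 = 903 N·m.
So T = 903 / (0.7660 × 2.3) = 512.51 N.
ΣF_y = 0: H_y = (40.6×9.8 + 206) − T sin 50° = 603.88 − 392.61 = 211.27 N.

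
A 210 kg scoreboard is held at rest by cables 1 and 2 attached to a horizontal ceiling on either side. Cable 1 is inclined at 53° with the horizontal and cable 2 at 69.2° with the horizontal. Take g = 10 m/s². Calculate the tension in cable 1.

Weight W = 210 × 10 = 2100 N acts straight down.
Horizontal: T_1 cos 53° = T_2 cos 69.2°  →  T_2 = 1.695 T_1.
Vertical: T_1 sin 53° + T_2 sin 69.2° = 2100.
Substituting the horizontal relation into the vertical equation gives 2.383 T_1 = 2100, so T_1 = 881.3 N.

T_1 ≈ 881 N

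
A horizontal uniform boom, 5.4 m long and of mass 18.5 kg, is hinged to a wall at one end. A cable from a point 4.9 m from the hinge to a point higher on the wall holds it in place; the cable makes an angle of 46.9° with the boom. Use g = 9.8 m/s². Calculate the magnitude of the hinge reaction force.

|H| ≈ 124 N

Take torques about the hinge: T sin 46.9° · 4.9 = 18.5×9.8×2.7 = 489.51 N·m.
So T = 489.51 / (0.7302 × 4.9) = 136.82 N.
ΣF_x = 0: H_x = T cos 46.9° = 93.485 N.
ΣF_y = 0: H_y = (18.5×9.8) − T sin 46.9° = 181.3 − 99.9 = 81.4 N.
|H| = √(H_x² + H_y²) = √((93.485)² + (81.4)²) = 123.96 N.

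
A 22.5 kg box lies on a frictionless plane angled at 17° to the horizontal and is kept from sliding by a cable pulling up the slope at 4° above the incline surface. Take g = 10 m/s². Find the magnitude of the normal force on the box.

N ≈ 211 N

Take axes along and perpendicular to the incline. Weight components: W sin 17° = 65.78 N down-slope, W cos 17° = 215.2 N into the surface.
Along incline: T cos 4° = W sin 17° → T = 65.94 N.
Perpendicular: N = W cos 17° − T sin 4° = 210.6 N.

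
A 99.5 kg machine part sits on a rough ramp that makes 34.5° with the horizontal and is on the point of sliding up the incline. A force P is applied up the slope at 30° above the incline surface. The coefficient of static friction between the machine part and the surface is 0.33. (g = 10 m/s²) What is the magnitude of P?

P ≈ 809 N

On the verge of sliding up the incline, friction equals μN and acts down the slope.
Perpendicular: N + P sin 30° = W cos 34.5° = 820 N.
Along incline: P cos 30° = W sin 34.5° + μN  with W sin 34.5° = 563.6 N.
Solving the pair for P and N: P = 809.1 N, N = 415.5 N (and f = μN = 137.1 N).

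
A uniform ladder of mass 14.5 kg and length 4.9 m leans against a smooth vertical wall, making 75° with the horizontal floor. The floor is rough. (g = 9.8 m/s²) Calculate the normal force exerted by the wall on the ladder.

N_wall ≈ 19 N

Torques about the foot: N_wall · 4.9 sin 75° = 14.5×9.8×2.45 cos 75° → N_wall = 19.038 N.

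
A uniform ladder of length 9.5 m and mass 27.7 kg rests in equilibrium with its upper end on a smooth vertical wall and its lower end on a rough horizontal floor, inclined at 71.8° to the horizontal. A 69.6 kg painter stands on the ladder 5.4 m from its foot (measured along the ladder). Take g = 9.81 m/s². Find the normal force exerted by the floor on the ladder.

ΣF_y = 0: N_floor = 27.7×9.81 + 69.6×9.81 = 954.51 N.

N_floor ≈ 955 N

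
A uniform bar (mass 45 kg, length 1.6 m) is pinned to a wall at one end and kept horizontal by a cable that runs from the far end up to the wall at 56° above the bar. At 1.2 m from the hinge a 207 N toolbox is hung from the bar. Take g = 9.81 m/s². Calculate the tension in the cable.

T ≈ 454 N

Take torques about the hinge: T sin 56° · 1.6 = 45×9.81×0.8 + 207×1.2 = 601.56 N·m.
So T = 601.56 / (0.8290 × 1.6) = 453.51 N.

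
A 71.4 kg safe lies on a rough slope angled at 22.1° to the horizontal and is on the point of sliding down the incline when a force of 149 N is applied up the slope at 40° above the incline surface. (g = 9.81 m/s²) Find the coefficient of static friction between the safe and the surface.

On the verge of sliding down the incline, friction is at its maximum μN and acts up the slope.
Perpendicular to incline: N = W cos 22.1° − P sin 40° = 649 − 95.78 = 553.2 N.
Along incline: P cos 40° + μN = W sin 22.1° → μ = (W sin 22.1° − P cos 40°) / N = 0.27.

μ ≈ 0.270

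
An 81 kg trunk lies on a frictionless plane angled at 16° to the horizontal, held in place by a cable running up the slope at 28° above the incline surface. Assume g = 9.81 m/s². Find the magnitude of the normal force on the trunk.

N ≈ 647 N

Take axes along and perpendicular to the incline. Weight components: W sin 16° = 219 N down-slope, W cos 16° = 763.8 N into the surface.
Along incline: T cos 28° = W sin 16° → T = 248.1 N.
Perpendicular: N = W cos 16° − T sin 28° = 647.4 N.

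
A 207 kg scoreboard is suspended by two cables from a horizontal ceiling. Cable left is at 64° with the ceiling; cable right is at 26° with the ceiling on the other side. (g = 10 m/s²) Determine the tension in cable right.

T_right ≈ 907 N

Weight W = 207 × 10 = 2070 N acts straight down.
Horizontal: T_left cos 64° = T_right cos 26°  →  T_left = 2.05 T_right.
Vertical: T_left sin 64° + T_right sin 26° = 2070.
Substituting the horizontal relation into the vertical equation gives 2.281 T_right = 2070, so T_right = 907.4 N.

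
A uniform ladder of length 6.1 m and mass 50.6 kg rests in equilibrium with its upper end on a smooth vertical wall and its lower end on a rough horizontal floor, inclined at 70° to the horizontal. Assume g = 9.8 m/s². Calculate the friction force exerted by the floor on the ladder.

Torques about the foot: N_wall · 6.1 sin 70° = 50.6×9.8×3.05 cos 70° → N_wall = 90.243 N.
ΣF_x = 0: f_floor = N_wall = 90.243 N.

f ≈ 90.2 N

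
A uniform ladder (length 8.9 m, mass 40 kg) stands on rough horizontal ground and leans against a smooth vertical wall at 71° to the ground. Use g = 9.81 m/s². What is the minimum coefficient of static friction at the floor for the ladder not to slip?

μ_min ≈ 0.172

ΣF_y = 0: N_floor = 40×9.81 = 392.4 N.
Torques about the foot: N_wall · 8.9 sin 71° = 40×9.81×4.45 cos 71° → N_wall = 67.557 N.
ΣF_x = 0: f_floor = N_wall = 67.557 N.
μ_min = f_floor / N_floor = 67.557 / 392.4 = 0.1722.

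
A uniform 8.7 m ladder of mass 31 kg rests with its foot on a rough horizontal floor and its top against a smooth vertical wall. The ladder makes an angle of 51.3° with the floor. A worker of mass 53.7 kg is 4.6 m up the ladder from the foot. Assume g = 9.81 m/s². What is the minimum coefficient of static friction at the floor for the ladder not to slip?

μ_min ≈ 0.415

ΣF_y = 0: N_floor = 31×9.81 + 53.7×9.81 = 830.91 N.
Torques about the foot: N_wall · 8.7 sin 51.3° = 31×9.81×4.35 cos 51.3° + 53.7×9.81×4.6 cos 51.3° → N_wall = 344.97 N.
ΣF_x = 0: f_floor = N_wall = 344.97 N.
μ_min = f_floor / N_floor = 344.97 / 830.91 = 0.4152.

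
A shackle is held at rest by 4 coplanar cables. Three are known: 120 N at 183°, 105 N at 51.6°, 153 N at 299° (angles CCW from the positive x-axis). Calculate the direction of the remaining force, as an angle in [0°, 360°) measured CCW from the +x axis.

Sum the known components: ΣF_x = 19.56 N, ΣF_y = -57.81 N.
For equilibrium the remaining force must supply (−ΣF_x, −ΣF_y) = (-19.56, 57.81) N.
Magnitude = √((-19.56)² + (57.81)²) = 61.03 N; direction = atan2(57.81, -19.56) = 108.7°.

θ ≈ 109°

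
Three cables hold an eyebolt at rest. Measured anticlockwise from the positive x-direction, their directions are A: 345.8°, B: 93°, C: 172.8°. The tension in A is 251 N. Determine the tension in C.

Resolve: ΣF_x = 251 cos 345.8° + T_B cos 93° + T_C cos 172.8° = 0.
        ΣF_y = 251 sin 345.8° + T_B sin 93° + T_C sin 172.8° = 0.
The known terms sum to (243.3, -61.57) N, so -0.0523 T_B − 0.9921 T_C = -243.3 and 0.9986 T_B + 0.1253 T_C = 61.57.
Solving simultaneously: T_B = 31.08 N, T_C = 243.6 N.

T_C ≈ 244 N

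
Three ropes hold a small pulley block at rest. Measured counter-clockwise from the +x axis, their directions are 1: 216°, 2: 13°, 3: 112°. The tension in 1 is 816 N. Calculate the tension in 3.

Resolve: ΣF_x = 816 cos 216° + T_2 cos 13° + T_3 cos 112° = 0.
        ΣF_y = 816 sin 216° + T_2 sin 13° + T_3 sin 112° = 0.
The known terms sum to (-660.2, -479.6) N, so 0.9744 T_2 − 0.3746 T_3 = 660.2 and 0.2250 T_2 + 0.9272 T_3 = 479.6.
Solving simultaneously: T_2 = 801.6 N, T_3 = 322.8 N.

T_3 ≈ 323 N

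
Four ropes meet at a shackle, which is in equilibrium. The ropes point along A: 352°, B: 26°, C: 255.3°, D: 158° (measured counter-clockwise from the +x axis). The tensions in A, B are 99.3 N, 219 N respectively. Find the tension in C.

T_C ≈ 188 N

Resolve: ΣF_x = 99.3 cos 352° + 219 cos 26° + T_C cos 255.3° + T_D cos 158° = 0.
        ΣF_y = 99.3 sin 352° + 219 sin 26° + T_C sin 255.3° + T_D sin 158° = 0.
The known terms sum to (295.2, 82.18) N, so -0.2538 T_C − 0.9272 T_D = -295.2 and -0.9673 T_C + 0.3746 T_D = -82.18.
Solving simultaneously: T_C = 188.3 N, T_D = 266.8 N.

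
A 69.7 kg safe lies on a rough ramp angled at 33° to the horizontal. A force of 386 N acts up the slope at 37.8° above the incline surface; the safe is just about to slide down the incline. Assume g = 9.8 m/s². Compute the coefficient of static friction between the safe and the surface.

μ ≈ 0.199

On the verge of sliding down the incline, friction is at its maximum μN and acts up the slope.
Perpendicular to incline: N = W cos 33° − P sin 37.8° = 572.9 − 236.6 = 336.3 N.
Along incline: P cos 37.8° + μN = W sin 33° → μ = (W sin 33° − P cos 37.8°) / N = 0.1993.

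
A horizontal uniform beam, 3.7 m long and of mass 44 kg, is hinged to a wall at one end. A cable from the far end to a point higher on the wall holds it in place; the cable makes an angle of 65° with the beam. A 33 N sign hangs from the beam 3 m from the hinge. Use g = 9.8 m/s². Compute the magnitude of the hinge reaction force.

Take torques about the hinge: T sin 65° · 3.7 = 44×9.8×1.85 + 33×3 = 896.72 N·m.
So T = 896.72 / (0.9063 × 3.7) = 267.41 N.
ΣF_x = 0: H_x = T cos 65° = 113.01 N.
ΣF_y = 0: H_y = (44×9.8 + 33) − T sin 65° = 464.2 − 242.36 = 221.84 N.
|H| = √(H_x² + H_y²) = √((113.01)² + (221.84)²) = 248.97 N.

|H| ≈ 249 N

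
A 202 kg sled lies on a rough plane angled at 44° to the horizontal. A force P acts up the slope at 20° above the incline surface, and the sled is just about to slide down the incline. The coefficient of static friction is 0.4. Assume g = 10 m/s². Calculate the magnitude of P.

On the verge of sliding down the incline, friction equals μN and acts up the slope.
Perpendicular: N + P sin 20° = W cos 44° = 1453 N.
Along incline: P cos 20° + μN = W sin 44° with W sin 44° = 1403 N.
Solving the pair for P and N: P = 1024 N, N = 1103 N (and f = μN = 441.2 N).

P ≈ 1020 N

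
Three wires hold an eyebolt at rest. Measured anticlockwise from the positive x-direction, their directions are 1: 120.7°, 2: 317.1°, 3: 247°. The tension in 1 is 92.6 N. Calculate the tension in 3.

Resolve: ΣF_x = 92.6 cos 120.7° + T_2 cos 317.1° + T_3 cos 247° = 0.
        ΣF_y = 92.6 sin 120.7° + T_2 sin 317.1° + T_3 sin 247° = 0.
The known terms sum to (-47.28, 79.62) N, so 0.7325 T_2 − 0.3907 T_3 = 47.28 and -0.6807 T_2 − 0.9205 T_3 = -79.62.
Solving simultaneously: T_2 = 79.37 N, T_3 = 27.81 N.

T_3 ≈ 27.8 N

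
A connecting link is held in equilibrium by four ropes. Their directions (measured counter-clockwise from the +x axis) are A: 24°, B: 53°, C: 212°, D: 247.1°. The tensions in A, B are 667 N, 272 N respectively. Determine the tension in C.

Resolve: ΣF_x = 667 cos 24° + 272 cos 53° + T_C cos 212° + T_D cos 247.1° = 0.
        ΣF_y = 667 sin 24° + 272 sin 53° + T_C sin 212° + T_D sin 247.1° = 0.
The known terms sum to (773, 488.5) N, so -0.8480 T_C − 0.3891 T_D = -773 and -0.5299 T_C − 0.9212 T_D = -488.5.
Solving simultaneously: T_C = 907.8 N, T_D = 8.083 N.

T_C ≈ 908 N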